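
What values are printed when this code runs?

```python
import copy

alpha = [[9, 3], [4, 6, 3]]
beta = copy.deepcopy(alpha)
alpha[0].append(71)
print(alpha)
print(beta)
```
[[9, 3, 71], [4, 6, 3]]
[[9, 3], [4, 6, 3]]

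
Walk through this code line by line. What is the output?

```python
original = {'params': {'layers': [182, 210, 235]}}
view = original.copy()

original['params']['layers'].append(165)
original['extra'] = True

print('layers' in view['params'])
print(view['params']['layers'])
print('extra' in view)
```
True
[182, 210, 235, 165]
False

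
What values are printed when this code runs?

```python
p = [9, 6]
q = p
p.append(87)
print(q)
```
[9, 6, 87]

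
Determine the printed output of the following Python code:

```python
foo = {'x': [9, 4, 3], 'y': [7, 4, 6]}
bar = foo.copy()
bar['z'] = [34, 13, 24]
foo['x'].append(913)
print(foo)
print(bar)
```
{'x': [9, 4, 3, 913], 'y': [7, 4, 6]}
{'x': [9, 4, 3, 913], 'y': [7, 4, 6], 'z': [34, 13, 24]}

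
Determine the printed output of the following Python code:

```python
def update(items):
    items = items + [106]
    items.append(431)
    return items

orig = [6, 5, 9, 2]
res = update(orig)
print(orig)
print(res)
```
[6, 5, 9, 2]
[6, 5, 9, 2, 106, 431]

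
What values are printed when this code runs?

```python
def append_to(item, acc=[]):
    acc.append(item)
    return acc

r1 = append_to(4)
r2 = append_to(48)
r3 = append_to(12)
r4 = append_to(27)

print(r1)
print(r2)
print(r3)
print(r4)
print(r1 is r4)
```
[4, 48, 12, 27]
[4, 48, 12, 27]
[4, 48, 12, 27]
[4, 48, 12, 27]
True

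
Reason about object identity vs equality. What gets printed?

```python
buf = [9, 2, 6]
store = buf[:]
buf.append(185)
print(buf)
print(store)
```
[9, 2, 6, 185]
[9, 2, 6]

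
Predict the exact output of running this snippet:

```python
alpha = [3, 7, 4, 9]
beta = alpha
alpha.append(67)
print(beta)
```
[3, 7, 4, 9, 67]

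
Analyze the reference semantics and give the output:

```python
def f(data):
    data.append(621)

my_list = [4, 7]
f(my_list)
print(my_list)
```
[4, 7, 621]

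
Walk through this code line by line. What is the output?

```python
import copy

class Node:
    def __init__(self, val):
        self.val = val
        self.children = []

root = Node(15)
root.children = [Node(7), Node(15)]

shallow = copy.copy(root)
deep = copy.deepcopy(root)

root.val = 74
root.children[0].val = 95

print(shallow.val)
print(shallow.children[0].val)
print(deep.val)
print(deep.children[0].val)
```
15
95
15
7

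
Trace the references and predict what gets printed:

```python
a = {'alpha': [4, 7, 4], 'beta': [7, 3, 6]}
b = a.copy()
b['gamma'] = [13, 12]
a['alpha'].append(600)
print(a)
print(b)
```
{'alpha': [4, 7, 4, 600], 'beta': [7, 3, 6]}
{'alpha': [4, 7, 4, 600], 'beta': [7, 3, 6], 'gamma': [13, 12]}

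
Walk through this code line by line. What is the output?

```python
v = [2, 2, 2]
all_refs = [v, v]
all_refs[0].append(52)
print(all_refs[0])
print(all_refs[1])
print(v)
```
[2, 2, 2, 52]
[2, 2, 2, 52]
[2, 2, 2, 52]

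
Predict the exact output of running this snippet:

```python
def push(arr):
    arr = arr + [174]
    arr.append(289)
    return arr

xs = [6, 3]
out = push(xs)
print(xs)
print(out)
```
[6, 3]
[6, 3, 174, 289]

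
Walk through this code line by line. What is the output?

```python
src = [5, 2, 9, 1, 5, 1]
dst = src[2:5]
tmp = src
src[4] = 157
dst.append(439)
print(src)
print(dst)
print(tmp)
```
[5, 2, 9, 1, 157, 1]
[9, 1, 5, 439]
[5, 2, 9, 1, 157, 1]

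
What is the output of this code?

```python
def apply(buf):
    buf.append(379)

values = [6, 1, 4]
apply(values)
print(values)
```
[6, 1, 4, 379]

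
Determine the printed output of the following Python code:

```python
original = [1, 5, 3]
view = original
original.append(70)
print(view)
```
[1, 5, 3, 70]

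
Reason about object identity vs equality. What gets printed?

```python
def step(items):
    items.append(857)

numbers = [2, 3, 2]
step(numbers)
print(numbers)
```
[2, 3, 2, 857]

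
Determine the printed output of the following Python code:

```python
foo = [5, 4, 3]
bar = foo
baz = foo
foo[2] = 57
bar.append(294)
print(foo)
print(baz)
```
[5, 4, 57, 294]
[5, 4, 57, 294]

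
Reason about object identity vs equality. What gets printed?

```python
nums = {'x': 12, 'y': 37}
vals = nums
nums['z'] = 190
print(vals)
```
{'x': 12, 'y': 37, 'z': 190}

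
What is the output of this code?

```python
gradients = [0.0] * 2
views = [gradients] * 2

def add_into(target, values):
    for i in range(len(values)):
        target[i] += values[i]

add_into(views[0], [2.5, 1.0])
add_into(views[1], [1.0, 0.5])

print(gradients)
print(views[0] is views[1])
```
[3.5, 1.5]
True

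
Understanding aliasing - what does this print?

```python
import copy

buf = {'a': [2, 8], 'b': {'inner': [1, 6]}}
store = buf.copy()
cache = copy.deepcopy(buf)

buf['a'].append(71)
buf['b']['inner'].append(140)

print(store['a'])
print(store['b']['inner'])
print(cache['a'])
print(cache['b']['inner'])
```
[2, 8, 71]
[1, 6, 140]
[2, 8]
[1, 6]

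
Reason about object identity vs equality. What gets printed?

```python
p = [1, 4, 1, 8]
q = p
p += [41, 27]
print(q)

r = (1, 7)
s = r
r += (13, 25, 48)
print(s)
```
[1, 4, 1, 8, 41, 27]
(1, 7)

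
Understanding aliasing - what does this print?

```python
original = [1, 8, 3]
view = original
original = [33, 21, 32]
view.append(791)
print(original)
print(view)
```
[33, 21, 32]
[1, 8, 3, 791]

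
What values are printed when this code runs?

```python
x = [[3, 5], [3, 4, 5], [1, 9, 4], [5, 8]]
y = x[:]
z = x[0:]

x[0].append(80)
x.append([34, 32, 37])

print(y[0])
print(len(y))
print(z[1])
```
[3, 5, 80]
4
[3, 4, 5]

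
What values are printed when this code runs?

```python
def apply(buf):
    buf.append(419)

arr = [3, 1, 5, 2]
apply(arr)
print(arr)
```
[3, 1, 5, 2, 419]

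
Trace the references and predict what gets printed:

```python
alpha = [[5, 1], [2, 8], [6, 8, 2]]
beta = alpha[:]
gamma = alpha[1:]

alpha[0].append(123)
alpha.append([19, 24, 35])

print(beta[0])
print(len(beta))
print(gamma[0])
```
[5, 1, 123]
3
[2, 8]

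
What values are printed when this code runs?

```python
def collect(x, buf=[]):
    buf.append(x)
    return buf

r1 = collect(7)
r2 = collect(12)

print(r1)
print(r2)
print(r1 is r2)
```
[7, 12]
[7, 12]
True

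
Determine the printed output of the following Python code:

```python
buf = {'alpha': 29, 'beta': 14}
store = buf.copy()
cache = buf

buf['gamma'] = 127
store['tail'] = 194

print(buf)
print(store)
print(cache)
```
{'alpha': 29, 'beta': 14, 'gamma': 127}
{'alpha': 29, 'beta': 14, 'tail': 194}
{'alpha': 29, 'beta': 14, 'gamma': 127}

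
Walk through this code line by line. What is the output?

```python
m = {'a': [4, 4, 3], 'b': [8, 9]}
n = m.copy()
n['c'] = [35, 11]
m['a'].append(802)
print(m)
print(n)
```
{'a': [4, 4, 3, 802], 'b': [8, 9]}
{'a': [4, 4, 3, 802], 'b': [8, 9], 'c': [35, 11]}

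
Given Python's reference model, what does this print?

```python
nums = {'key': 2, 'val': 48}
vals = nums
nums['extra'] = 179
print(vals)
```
{'key': 2, 'val': 48, 'extra': 179}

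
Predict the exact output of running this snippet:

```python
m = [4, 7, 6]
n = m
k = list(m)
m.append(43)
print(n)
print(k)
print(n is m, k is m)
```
[4, 7, 6, 43]
[4, 7, 6]
True False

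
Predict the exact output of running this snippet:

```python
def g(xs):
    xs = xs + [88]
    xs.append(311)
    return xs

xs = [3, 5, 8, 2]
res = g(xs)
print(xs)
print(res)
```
[3, 5, 8, 2]
[3, 5, 8, 2, 88, 311]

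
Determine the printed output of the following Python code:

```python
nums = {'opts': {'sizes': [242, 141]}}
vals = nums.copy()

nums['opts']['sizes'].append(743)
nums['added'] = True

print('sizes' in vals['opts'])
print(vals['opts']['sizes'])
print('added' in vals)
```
True
[242, 141, 743]
False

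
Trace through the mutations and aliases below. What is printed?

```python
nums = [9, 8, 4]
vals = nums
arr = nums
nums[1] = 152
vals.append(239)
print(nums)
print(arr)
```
[9, 152, 4, 239]
[9, 152, 4, 239]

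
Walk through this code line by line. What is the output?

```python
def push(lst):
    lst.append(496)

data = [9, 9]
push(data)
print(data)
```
[9, 9, 496]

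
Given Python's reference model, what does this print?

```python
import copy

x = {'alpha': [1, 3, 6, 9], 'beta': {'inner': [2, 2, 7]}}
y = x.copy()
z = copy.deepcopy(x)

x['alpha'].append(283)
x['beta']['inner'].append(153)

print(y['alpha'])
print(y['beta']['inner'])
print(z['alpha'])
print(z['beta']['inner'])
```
[1, 3, 6, 9, 283]
[2, 2, 7, 153]
[1, 3, 6, 9]
[2, 2, 7]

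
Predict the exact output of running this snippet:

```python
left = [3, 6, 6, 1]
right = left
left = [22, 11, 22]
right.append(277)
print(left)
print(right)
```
[22, 11, 22]
[3, 6, 6, 1, 277]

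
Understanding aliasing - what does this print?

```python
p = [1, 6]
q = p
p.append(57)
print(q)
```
[1, 6, 57]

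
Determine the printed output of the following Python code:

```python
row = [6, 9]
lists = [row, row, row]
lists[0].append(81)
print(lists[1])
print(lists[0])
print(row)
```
[6, 9, 81]
[6, 9, 81]
[6, 9, 81]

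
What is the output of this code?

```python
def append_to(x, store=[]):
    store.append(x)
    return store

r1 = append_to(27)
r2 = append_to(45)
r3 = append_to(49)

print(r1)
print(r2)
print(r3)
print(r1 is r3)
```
[27, 45, 49]
[27, 45, 49]
[27, 45, 49]
True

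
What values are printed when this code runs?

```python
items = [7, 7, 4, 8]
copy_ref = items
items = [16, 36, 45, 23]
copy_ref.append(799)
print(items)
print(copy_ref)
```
[16, 36, 45, 23]
[7, 7, 4, 8, 799]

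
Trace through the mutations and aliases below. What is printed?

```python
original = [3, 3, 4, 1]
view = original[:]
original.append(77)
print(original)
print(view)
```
[3, 3, 4, 1, 77]
[3, 3, 4, 1]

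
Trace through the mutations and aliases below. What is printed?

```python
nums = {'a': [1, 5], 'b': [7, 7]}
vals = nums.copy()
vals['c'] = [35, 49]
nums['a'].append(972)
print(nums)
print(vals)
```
{'a': [1, 5, 972], 'b': [7, 7]}
{'a': [1, 5, 972], 'b': [7, 7], 'c': [35, 49]}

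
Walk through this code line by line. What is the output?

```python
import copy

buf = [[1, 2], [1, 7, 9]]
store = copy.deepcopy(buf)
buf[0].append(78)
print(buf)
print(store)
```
[[1, 2, 78], [1, 7, 9]]
[[1, 2], [1, 7, 9]]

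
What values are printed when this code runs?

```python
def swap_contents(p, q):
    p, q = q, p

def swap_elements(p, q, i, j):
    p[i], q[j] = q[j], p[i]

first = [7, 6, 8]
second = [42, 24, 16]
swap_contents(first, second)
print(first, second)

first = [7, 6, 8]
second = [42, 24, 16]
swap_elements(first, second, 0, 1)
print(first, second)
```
[7, 6, 8] [42, 24, 16]
[24, 6, 8] [42, 7, 16]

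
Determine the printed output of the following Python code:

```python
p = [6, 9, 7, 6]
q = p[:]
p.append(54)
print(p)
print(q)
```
[6, 9, 7, 6, 54]
[6, 9, 7, 6]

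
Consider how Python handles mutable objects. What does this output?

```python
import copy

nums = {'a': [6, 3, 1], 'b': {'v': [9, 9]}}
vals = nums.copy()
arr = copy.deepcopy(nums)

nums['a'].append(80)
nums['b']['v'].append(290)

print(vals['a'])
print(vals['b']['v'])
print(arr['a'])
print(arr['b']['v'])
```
[6, 3, 1, 80]
[9, 9, 290]
[6, 3, 1]
[9, 9]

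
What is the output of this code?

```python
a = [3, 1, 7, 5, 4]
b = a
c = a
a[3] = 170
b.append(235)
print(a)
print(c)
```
[3, 1, 7, 170, 4, 235]
[3, 1, 7, 170, 4, 235]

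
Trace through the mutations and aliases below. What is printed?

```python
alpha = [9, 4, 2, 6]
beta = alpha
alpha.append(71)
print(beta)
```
[9, 4, 2, 6, 71]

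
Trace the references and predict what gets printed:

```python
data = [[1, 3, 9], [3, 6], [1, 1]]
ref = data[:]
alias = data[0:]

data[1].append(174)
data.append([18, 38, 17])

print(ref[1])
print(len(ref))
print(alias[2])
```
[3, 6, 174]
3
[1, 1]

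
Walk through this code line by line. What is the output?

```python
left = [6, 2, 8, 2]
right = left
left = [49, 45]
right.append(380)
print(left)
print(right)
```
[49, 45]
[6, 2, 8, 2, 380]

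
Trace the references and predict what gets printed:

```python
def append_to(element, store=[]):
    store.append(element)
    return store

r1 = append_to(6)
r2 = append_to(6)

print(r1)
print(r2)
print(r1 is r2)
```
[6, 6]
[6, 6]
True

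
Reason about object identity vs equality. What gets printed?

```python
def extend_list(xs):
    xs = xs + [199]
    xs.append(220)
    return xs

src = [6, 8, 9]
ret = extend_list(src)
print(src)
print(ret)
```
[6, 8, 9]
[6, 8, 9, 199, 220]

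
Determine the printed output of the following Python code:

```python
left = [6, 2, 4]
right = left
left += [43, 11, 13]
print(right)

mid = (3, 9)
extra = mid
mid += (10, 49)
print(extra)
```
[6, 2, 4, 43, 11, 13]
(3, 9)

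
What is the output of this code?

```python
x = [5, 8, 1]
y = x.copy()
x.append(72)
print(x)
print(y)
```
[5, 8, 1, 72]
[5, 8, 1]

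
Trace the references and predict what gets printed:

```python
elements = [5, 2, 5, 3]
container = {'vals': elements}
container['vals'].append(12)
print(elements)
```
[5, 2, 5, 3, 12]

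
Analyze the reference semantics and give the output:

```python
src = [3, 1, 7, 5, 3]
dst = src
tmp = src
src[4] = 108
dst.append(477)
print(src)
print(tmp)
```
[3, 1, 7, 5, 108, 477]
[3, 1, 7, 5, 108, 477]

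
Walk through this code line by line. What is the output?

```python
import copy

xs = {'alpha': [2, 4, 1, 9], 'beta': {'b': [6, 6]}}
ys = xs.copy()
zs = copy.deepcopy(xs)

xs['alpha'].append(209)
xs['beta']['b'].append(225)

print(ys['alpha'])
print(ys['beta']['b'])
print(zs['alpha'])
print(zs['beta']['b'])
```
[2, 4, 1, 9, 209]
[6, 6, 225]
[2, 4, 1, 9]
[6, 6]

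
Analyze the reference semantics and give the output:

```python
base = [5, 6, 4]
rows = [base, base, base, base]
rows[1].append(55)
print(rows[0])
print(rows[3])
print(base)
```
[5, 6, 4, 55]
[5, 6, 4, 55]
[5, 6, 4, 55]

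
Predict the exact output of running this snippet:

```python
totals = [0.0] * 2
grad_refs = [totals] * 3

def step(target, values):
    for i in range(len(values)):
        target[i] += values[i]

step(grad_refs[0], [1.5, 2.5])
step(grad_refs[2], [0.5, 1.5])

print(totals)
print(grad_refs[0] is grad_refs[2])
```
[2.0, 4.0]
True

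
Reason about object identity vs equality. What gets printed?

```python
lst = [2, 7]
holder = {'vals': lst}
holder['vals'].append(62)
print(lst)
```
[2, 7, 62]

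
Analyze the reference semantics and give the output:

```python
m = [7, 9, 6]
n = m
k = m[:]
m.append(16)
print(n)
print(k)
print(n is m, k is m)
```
[7, 9, 6, 16]
[7, 9, 6]
True False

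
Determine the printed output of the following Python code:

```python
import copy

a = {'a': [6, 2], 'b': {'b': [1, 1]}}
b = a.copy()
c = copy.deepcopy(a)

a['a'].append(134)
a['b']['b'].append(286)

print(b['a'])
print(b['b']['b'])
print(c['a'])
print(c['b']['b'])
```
[6, 2, 134]
[1, 1, 286]
[6, 2]
[1, 1]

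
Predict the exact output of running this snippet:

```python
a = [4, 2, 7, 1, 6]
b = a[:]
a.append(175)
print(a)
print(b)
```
[4, 2, 7, 1, 6, 175]
[4, 2, 7, 1, 6]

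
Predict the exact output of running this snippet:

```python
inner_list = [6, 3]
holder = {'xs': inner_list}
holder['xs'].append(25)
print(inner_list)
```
[6, 3, 25]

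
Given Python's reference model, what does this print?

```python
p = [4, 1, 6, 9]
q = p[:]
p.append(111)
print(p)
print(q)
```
[4, 1, 6, 9, 111]
[4, 1, 6, 9]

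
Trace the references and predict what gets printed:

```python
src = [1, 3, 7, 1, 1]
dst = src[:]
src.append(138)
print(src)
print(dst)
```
[1, 3, 7, 1, 1, 138]
[1, 3, 7, 1, 1]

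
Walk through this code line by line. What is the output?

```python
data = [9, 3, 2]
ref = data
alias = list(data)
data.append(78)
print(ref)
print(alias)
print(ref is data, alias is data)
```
[9, 3, 2, 78]
[9, 3, 2]
True False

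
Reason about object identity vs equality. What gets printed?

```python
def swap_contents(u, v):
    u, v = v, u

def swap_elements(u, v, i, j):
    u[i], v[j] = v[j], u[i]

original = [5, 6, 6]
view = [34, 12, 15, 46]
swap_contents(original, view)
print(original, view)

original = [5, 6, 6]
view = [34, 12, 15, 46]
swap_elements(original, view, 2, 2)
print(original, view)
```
[5, 6, 6] [34, 12, 15, 46]
[5, 6, 15] [34, 12, 6, 46]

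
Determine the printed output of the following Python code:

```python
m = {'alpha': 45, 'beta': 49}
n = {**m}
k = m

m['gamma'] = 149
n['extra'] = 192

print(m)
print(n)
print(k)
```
{'alpha': 45, 'beta': 49, 'gamma': 149}
{'alpha': 45, 'beta': 49, 'extra': 192}
{'alpha': 45, 'beta': 49, 'gamma': 149}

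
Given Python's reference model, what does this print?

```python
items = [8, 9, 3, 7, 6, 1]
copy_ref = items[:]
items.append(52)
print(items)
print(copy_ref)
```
[8, 9, 3, 7, 6, 1, 52]
[8, 9, 3, 7, 6, 1]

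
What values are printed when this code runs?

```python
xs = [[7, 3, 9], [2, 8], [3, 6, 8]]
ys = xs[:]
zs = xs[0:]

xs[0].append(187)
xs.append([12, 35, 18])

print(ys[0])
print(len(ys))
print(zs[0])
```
[7, 3, 9, 187]
3
[7, 3, 9, 187]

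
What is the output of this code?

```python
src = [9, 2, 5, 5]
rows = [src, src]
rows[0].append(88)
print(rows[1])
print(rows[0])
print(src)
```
[9, 2, 5, 5, 88]
[9, 2, 5, 5, 88]
[9, 2, 5, 5, 88]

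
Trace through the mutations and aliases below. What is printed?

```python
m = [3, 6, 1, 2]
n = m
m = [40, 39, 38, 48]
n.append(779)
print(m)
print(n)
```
[40, 39, 38, 48]
[3, 6, 1, 2, 779]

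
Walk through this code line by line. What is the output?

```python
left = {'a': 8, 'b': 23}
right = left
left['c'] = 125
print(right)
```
{'a': 8, 'b': 23, 'c': 125}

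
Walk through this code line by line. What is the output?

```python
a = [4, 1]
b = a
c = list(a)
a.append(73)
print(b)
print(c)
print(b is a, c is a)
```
[4, 1, 73]
[4, 1]
True False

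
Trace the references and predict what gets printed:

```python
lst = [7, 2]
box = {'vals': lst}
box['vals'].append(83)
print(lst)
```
[7, 2, 83]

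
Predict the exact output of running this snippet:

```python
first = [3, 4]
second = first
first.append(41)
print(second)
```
[3, 4, 41]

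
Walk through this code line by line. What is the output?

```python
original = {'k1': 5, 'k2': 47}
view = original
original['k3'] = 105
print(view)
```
{'k1': 5, 'k2': 47, 'k3': 105}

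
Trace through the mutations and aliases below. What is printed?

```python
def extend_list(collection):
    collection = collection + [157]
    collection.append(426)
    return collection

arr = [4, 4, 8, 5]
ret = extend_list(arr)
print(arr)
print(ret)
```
[4, 4, 8, 5]
[4, 4, 8, 5, 157, 426]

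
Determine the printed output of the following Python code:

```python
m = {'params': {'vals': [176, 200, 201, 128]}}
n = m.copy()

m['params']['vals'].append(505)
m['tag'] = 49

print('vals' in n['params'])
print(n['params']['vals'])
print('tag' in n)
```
True
[176, 200, 201, 128, 505]
False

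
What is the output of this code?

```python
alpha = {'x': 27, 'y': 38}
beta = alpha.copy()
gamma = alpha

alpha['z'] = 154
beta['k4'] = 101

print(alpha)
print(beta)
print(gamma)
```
{'x': 27, 'y': 38, 'z': 154}
{'x': 27, 'y': 38, 'k4': 101}
{'x': 27, 'y': 38, 'z': 154}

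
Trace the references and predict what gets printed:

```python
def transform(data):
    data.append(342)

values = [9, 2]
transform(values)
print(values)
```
[9, 2, 342]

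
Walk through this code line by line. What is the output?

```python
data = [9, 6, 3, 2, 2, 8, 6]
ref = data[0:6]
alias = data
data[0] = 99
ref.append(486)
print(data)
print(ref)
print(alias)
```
[99, 6, 3, 2, 2, 8, 6]
[9, 6, 3, 2, 2, 8, 486]
[99, 6, 3, 2, 2, 8, 6]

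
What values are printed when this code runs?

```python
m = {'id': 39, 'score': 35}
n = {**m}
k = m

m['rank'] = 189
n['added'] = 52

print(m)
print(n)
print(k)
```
{'id': 39, 'score': 35, 'rank': 189}
{'id': 39, 'score': 35, 'added': 52}
{'id': 39, 'score': 35, 'rank': 189}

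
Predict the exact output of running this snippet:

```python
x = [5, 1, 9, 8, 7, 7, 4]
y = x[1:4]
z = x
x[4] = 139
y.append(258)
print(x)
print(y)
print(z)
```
[5, 1, 9, 8, 139, 7, 4]
[1, 9, 8, 258]
[5, 1, 9, 8, 139, 7, 4]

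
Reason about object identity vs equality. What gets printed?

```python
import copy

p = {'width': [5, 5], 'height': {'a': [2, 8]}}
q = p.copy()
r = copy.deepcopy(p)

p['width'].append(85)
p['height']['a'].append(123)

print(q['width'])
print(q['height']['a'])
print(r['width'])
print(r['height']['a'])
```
[5, 5, 85]
[2, 8, 123]
[5, 5]
[2, 8]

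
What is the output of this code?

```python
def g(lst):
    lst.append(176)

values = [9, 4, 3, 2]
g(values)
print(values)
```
[9, 4, 3, 2, 176]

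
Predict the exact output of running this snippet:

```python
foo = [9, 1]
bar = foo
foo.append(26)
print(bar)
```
[9, 1, 26]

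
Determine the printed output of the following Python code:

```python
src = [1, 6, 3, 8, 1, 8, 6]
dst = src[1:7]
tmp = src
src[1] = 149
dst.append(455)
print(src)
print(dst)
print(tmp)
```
[1, 149, 3, 8, 1, 8, 6]
[6, 3, 8, 1, 8, 6, 455]
[1, 149, 3, 8, 1, 8, 6]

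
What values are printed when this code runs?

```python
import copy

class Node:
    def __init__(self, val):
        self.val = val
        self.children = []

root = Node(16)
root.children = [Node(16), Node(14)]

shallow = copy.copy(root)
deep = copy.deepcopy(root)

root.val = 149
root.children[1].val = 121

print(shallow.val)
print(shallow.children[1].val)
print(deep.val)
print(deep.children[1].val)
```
16
121
16
14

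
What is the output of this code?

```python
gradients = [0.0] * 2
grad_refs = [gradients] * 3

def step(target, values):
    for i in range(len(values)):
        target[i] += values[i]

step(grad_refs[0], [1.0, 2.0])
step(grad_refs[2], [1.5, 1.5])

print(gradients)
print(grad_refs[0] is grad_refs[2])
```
[2.5, 3.5]
True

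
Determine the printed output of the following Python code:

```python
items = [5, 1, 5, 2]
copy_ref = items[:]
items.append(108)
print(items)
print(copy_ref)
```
[5, 1, 5, 2, 108]
[5, 1, 5, 2]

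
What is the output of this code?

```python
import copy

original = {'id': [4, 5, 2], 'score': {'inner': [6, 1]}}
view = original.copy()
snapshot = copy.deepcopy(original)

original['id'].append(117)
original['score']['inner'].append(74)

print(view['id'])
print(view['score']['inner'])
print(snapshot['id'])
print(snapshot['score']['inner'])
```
[4, 5, 2, 117]
[6, 1, 74]
[4, 5, 2]
[6, 1]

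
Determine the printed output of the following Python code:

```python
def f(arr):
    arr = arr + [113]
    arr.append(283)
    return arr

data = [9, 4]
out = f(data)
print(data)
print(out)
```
[9, 4]
[9, 4, 113, 283]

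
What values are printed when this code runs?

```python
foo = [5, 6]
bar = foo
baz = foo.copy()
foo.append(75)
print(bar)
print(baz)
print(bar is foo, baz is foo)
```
[5, 6, 75]
[5, 6]
True False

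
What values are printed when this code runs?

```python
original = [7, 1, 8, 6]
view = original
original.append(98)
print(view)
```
[7, 1, 8, 6, 98]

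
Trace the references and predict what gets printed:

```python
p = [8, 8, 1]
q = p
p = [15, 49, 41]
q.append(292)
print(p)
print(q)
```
[15, 49, 41]
[8, 8, 1, 292]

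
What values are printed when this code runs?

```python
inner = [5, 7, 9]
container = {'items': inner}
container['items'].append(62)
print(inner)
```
[5, 7, 9, 62]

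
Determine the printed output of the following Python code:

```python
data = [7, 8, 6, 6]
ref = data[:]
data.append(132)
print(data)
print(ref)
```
[7, 8, 6, 6, 132]
[7, 8, 6, 6]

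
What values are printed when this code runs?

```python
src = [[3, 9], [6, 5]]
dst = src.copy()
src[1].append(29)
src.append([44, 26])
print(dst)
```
[[3, 9], [6, 5, 29]]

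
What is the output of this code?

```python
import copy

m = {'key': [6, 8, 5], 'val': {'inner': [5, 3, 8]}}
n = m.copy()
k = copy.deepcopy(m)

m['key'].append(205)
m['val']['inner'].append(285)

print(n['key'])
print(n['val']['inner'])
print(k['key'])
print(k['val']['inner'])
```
[6, 8, 5, 205]
[5, 3, 8, 285]
[6, 8, 5]
[5, 3, 8]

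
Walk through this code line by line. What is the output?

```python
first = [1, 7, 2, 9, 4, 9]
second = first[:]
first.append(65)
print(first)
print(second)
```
[1, 7, 2, 9, 4, 9, 65]
[1, 7, 2, 9, 4, 9]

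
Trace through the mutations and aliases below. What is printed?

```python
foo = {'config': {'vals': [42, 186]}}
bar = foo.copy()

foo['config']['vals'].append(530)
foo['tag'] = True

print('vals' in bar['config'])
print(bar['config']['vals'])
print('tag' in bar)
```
True
[42, 186, 530]
False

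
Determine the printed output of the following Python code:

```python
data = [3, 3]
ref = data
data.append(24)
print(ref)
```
[3, 3, 24]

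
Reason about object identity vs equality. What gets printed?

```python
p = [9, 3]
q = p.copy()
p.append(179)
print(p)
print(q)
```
[9, 3, 179]
[9, 3]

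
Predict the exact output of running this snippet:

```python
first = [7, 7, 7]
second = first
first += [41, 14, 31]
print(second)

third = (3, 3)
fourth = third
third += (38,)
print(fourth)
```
[7, 7, 7, 41, 14, 31]
(3, 3)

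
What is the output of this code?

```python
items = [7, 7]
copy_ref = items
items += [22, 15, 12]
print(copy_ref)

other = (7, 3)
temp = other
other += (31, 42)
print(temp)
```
[7, 7, 22, 15, 12]
(7, 3)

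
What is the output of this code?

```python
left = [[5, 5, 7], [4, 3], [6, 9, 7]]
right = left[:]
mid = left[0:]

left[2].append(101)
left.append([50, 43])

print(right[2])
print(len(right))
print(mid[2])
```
[6, 9, 7, 101]
3
[6, 9, 7, 101]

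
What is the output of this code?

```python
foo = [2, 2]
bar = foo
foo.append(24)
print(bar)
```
[2, 2, 24]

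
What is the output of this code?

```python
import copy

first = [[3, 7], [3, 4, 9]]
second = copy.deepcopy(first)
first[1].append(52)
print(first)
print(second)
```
[[3, 7], [3, 4, 9, 52]]
[[3, 7], [3, 4, 9]]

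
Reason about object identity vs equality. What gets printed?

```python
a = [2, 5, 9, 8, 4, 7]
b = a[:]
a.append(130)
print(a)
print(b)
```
[2, 5, 9, 8, 4, 7, 130]
[2, 5, 9, 8, 4, 7]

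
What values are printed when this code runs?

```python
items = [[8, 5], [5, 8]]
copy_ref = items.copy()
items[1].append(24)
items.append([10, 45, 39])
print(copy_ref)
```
[[8, 5], [5, 8, 24]]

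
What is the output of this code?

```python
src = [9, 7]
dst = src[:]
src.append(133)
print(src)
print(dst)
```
[9, 7, 133]
[9, 7]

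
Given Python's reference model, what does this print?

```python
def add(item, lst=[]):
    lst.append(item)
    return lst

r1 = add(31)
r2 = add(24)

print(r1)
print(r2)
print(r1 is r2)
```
[31, 24]
[31, 24]
True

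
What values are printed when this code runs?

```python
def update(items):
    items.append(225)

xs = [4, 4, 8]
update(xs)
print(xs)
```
[4, 4, 8, 225]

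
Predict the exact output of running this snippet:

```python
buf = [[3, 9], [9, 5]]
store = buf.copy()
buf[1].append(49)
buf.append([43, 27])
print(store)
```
[[3, 9], [9, 5, 49]]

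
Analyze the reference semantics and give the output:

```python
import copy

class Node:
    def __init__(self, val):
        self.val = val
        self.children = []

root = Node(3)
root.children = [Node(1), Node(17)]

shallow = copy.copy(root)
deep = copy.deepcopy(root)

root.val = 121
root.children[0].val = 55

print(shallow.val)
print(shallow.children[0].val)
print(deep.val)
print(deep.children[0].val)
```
3
55
3
1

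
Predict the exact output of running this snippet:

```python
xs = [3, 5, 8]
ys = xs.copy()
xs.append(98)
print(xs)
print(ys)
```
[3, 5, 8, 98]
[3, 5, 8]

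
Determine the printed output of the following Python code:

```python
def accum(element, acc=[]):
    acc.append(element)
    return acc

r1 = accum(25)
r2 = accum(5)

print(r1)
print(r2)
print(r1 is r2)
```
[25, 5]
[25, 5]
True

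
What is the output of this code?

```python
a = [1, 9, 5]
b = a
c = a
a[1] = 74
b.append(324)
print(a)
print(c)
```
[1, 74, 5, 324]
[1, 74, 5, 324]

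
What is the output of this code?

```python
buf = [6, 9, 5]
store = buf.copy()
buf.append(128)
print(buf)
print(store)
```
[6, 9, 5, 128]
[6, 9, 5]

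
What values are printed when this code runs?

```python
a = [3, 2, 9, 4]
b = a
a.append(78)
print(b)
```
[3, 2, 9, 4, 78]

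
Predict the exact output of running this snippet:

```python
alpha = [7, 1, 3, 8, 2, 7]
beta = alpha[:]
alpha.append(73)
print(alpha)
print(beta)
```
[7, 1, 3, 8, 2, 7, 73]
[7, 1, 3, 8, 2, 7]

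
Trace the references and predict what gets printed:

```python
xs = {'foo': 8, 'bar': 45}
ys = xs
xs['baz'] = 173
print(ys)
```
{'foo': 8, 'bar': 45, 'baz': 173}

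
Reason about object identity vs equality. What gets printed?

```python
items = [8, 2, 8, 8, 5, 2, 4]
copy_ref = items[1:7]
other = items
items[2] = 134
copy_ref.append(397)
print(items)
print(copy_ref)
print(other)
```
[8, 2, 134, 8, 5, 2, 4]
[2, 8, 8, 5, 2, 4, 397]
[8, 2, 134, 8, 5, 2, 4]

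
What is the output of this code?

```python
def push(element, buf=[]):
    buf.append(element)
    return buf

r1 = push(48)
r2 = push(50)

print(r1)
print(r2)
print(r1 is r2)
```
[48, 50]
[48, 50]
True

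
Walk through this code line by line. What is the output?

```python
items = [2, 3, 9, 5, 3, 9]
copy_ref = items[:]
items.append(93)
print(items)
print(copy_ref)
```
[2, 3, 9, 5, 3, 9, 93]
[2, 3, 9, 5, 3, 9]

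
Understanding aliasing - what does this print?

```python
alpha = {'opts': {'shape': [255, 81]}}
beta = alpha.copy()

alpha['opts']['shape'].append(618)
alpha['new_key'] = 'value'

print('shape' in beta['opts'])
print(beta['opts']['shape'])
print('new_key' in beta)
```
True
[255, 81, 618]
False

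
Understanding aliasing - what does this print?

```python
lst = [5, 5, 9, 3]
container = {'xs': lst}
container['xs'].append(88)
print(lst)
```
[5, 5, 9, 3, 88]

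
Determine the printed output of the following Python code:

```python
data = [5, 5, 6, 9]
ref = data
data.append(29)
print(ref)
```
[5, 5, 6, 9, 29]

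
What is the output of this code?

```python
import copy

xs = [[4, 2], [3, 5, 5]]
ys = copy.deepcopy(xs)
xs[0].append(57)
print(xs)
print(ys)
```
[[4, 2, 57], [3, 5, 5]]
[[4, 2], [3, 5, 5]]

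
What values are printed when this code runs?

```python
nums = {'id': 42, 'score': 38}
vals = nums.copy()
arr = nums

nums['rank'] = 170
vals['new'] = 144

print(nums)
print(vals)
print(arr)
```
{'id': 42, 'score': 38, 'rank': 170}
{'id': 42, 'score': 38, 'new': 144}
{'id': 42, 'score': 38, 'rank': 170}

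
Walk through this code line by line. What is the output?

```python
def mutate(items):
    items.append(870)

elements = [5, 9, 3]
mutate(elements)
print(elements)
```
[5, 9, 3, 870]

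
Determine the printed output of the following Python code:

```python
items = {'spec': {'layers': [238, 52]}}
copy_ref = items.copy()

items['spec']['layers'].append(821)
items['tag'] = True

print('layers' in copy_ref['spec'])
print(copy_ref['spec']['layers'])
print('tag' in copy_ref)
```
True
[238, 52, 821]
False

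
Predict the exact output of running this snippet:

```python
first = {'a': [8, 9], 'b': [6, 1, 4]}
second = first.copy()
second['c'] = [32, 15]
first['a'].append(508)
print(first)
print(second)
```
{'a': [8, 9, 508], 'b': [6, 1, 4]}
{'a': [8, 9, 508], 'b': [6, 1, 4], 'c': [32, 15]}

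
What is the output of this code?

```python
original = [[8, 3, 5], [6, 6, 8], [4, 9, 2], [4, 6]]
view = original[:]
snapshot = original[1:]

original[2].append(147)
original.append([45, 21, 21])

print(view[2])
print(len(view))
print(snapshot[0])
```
[4, 9, 2, 147]
4
[6, 6, 8]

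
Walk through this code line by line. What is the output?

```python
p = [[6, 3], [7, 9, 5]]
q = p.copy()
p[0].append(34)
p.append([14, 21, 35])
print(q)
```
[[6, 3, 34], [7, 9, 5]]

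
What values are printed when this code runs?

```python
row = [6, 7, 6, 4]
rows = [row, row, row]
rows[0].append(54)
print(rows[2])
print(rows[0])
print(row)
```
[6, 7, 6, 4, 54]
[6, 7, 6, 4, 54]
[6, 7, 6, 4, 54]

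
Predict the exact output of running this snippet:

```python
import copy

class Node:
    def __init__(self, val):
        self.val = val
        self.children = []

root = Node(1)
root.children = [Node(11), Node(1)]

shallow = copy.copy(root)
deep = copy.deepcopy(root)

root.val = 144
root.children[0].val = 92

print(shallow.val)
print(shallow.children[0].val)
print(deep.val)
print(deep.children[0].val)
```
1
92
1
11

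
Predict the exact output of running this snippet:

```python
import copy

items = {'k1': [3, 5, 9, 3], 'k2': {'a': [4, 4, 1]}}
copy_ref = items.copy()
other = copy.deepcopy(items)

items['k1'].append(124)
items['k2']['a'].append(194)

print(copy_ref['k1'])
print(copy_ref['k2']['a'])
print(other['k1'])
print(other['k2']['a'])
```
[3, 5, 9, 3, 124]
[4, 4, 1, 194]
[3, 5, 9, 3]
[4, 4, 1]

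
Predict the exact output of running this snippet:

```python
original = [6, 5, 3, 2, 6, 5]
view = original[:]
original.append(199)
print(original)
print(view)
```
[6, 5, 3, 2, 6, 5, 199]
[6, 5, 3, 2, 6, 5]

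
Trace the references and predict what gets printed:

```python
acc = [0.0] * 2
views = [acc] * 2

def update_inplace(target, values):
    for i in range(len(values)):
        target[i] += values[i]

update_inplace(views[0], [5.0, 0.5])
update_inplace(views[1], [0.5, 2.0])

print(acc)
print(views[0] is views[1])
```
[5.5, 2.5]
True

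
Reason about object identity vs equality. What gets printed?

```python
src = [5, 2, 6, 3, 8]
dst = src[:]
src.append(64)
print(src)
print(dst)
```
[5, 2, 6, 3, 8, 64]
[5, 2, 6, 3, 8]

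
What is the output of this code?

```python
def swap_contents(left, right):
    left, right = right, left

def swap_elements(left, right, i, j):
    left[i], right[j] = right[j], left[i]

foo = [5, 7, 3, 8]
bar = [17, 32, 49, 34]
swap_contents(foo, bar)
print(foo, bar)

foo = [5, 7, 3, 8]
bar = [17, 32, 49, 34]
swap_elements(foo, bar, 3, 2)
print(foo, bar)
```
[5, 7, 3, 8] [17, 32, 49, 34]
[5, 7, 3, 49] [17, 32, 8, 34]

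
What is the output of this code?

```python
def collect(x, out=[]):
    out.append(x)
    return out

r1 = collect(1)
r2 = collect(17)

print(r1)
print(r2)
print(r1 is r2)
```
[1, 17]
[1, 17]
True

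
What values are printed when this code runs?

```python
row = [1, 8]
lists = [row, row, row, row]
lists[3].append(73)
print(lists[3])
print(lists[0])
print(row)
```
[1, 8, 73]
[1, 8, 73]
[1, 8, 73]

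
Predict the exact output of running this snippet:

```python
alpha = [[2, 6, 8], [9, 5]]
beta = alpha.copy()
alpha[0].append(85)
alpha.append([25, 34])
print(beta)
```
[[2, 6, 8, 85], [9, 5]]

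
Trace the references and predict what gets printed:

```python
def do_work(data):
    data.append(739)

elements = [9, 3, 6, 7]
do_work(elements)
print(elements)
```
[9, 3, 6, 7, 739]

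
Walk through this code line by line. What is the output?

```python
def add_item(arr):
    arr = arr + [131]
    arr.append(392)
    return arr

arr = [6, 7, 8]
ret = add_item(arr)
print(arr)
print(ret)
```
[6, 7, 8]
[6, 7, 8, 131, 392]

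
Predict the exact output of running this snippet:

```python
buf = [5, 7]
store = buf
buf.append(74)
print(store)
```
[5, 7, 74]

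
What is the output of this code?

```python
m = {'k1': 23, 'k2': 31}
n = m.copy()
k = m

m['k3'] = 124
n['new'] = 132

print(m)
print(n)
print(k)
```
{'k1': 23, 'k2': 31, 'k3': 124}
{'k1': 23, 'k2': 31, 'new': 132}
{'k1': 23, 'k2': 31, 'k3': 124}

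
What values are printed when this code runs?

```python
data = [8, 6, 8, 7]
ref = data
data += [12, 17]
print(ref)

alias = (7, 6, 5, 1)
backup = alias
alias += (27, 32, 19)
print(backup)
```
[8, 6, 8, 7, 12, 17]
(7, 6, 5, 1)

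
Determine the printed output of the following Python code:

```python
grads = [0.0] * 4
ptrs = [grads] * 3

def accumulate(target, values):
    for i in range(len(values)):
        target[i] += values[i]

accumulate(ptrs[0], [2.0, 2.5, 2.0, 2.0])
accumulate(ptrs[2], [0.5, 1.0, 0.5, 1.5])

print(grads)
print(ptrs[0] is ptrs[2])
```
[2.5, 3.5, 2.5, 3.5]
True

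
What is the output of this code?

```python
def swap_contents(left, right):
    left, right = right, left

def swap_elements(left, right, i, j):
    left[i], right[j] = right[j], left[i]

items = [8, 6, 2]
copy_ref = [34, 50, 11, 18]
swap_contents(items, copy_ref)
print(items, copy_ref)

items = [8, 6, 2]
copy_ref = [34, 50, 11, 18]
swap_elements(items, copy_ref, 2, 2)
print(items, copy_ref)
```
[8, 6, 2] [34, 50, 11, 18]
[8, 6, 11] [34, 50, 2, 18]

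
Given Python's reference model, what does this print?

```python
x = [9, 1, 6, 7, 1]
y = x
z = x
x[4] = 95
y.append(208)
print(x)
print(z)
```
[9, 1, 6, 7, 95, 208]
[9, 1, 6, 7, 95, 208]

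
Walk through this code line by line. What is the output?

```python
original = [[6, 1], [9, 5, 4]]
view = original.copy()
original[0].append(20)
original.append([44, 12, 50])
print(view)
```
[[6, 1, 20], [9, 5, 4]]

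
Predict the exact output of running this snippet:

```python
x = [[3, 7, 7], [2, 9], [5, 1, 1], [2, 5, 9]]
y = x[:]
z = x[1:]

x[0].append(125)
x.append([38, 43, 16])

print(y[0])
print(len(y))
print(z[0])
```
[3, 7, 7, 125]
4
[2, 9]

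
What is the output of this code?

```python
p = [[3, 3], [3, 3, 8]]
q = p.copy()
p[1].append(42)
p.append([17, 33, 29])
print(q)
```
[[3, 3], [3, 3, 8, 42]]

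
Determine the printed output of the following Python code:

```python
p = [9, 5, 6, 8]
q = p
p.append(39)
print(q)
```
[9, 5, 6, 8, 39]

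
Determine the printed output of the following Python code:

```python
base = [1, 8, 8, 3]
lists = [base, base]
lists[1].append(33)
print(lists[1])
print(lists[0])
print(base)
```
[1, 8, 8, 3, 33]
[1, 8, 8, 3, 33]
[1, 8, 8, 3, 33]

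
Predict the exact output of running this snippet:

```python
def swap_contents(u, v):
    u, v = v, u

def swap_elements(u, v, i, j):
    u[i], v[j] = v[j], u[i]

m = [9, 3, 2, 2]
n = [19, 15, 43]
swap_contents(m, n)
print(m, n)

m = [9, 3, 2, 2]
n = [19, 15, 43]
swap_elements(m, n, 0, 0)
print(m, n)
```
[9, 3, 2, 2] [19, 15, 43]
[19, 3, 2, 2] [9, 15, 43]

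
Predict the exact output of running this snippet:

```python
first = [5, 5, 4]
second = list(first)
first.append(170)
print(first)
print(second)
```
[5, 5, 4, 170]
[5, 5, 4]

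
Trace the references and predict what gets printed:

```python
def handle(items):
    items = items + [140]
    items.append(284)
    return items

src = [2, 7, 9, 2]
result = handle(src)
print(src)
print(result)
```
[2, 7, 9, 2]
[2, 7, 9, 2, 140, 284]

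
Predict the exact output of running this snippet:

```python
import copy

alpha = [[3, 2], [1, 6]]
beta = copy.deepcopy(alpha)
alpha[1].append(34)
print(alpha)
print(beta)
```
[[3, 2], [1, 6, 34]]
[[3, 2], [1, 6]]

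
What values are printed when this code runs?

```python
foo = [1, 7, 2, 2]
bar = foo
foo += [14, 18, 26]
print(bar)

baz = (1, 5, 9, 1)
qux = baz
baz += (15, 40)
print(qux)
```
[1, 7, 2, 2, 14, 18, 26]
(1, 5, 9, 1)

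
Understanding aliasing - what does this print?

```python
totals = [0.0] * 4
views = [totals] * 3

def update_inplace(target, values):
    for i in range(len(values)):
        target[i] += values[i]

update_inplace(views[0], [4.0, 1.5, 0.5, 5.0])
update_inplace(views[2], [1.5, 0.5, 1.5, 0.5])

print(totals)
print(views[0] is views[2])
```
[5.5, 2.0, 2.0, 5.5]
True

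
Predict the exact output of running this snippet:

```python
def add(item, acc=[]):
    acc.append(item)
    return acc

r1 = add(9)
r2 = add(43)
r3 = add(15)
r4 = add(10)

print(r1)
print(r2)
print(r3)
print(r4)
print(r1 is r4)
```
[9, 43, 15, 10]
[9, 43, 15, 10]
[9, 43, 15, 10]
[9, 43, 15, 10]
True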